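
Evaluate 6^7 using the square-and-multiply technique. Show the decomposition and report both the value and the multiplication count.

Computing 6^7 by squaring (build up from 6^1; each line after the first costs one multiplication):

6^1 = 6
6^2 = (6^1)^2 = 6^2 = 36
6^3 = 6 * 6^2 = 6 * 36 = 216
6^6 = (6^3)^2 = 216^2 = 46656
6^7 = 6 * 6^6 = 6 * 46656 = 279936

Result: 279936
Multiplications needed: 4 (4 lines after 6^1)

6^7 = 279936. Using exponentiation by squaring, this requires 4 multiplications. The key idea: if the exponent is even, square the half-power; if odd, multiply by the base once.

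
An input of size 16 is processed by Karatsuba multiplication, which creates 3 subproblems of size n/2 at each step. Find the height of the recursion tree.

For divide and conquer with division factor 2:

Problem sizes at each level:
Level 0: 16
Level 1: 8
Level 2: 4
Level 3: 2
Level 4: 1

The root is level 0 and the size-1 base case is level 4 (the tree spans levels 0 through 4, i.e. 5 levels counting the root), so the depth is the number of divisions: log_2(16) = 4

The recursion tree depth is log_2(16) = 4. At each level, the problem size is divided by 2, so it takes 4 divisions to reduce to a base case of size 1. The algorithm makes 3 recursive calls at each level.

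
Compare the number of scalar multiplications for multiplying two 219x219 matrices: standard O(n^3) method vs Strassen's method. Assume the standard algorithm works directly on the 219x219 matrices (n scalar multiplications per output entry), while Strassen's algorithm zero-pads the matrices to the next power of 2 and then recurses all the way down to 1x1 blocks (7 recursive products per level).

Matrix multiplication for 219x219 matrices:

Strassen's algorithm requires power-of-2 dimensions. Pad 219x219 to 256x256 (next power of 2).

Standard algorithm: 219^3 = 10503459 multiplications
Strassen's algorithm: 7^(log2(256)) = 7^8 = 5764801 multiplications
Savings: 10503459 - 5764801 = 4738658 multiplications

Standard: 10503459 multiplications (219^3). Strassen: 5764801 multiplications (7^8, after padding to 256x256). Strassen reduces 8 recursive multiplications to 7 at each level.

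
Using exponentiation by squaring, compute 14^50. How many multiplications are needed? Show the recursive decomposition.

Computing 14^50 by squaring (build up from 14^1; each line after the first costs one multiplication):

14^1 = 14
14^2 = (14^1)^2 = 14^2 = 196
14^3 = 14 * 14^2 = 14 * 196 = 2744
14^6 = (14^3)^2 = 2744^2 = 7529536
14^12 = (14^6)^2 = 7529536^2 = 56693912375296
14^24 = (14^12)^2 = 56693912375296^2 = 3214199700417740936751087616
14^25 = 14 * 14^24 = 14 * 3214199700417740936751087616 = 44998795805848373114515226624
14^50 = (14^25)^2 = 44998795805848373114515226624^2 = 2024891623976437135118764865774783290467102632746078437376

Result: 2024891623976437135118764865774783290467102632746078437376
Multiplications needed: 7 (7 lines after 14^1)

14^50 = 2024891623976437135118764865774783290467102632746078437376. Using exponentiation by squaring, this requires 7 multiplications. The key idea: if the exponent is even, square the half-power; if odd, multiply by the base once.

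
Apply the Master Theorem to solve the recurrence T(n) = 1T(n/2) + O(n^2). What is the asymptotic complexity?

Master Theorem for T(n) = 1T(n/2) + O(n^2):

a = 1, b = 2, c = 2
log_b(a) = log_2(1) = 0.0000

Case 3: c = 2 > log_2(1) = 0.0000
T(n) = O(n^2) = O(n^2)

For T(n) = 1T(n/2) + O(n^2): log_2(1) = 0.0000. This is Case 3 of the Master Theorem (c > log_b(a), work dominated by root), giving O(n^2).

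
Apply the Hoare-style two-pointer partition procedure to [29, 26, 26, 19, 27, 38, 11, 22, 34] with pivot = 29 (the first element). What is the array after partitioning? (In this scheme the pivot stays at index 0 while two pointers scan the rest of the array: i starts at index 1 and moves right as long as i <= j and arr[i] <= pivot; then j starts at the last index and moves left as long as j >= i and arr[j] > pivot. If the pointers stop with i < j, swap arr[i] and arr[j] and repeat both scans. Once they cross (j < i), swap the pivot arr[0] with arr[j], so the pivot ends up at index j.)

Hoare-style two-pointer partition with pivot = 29:

Initial array: [29, 26, 26, 19, 27, 38, 11, 22, 34]

Pointers start at i = 1, j = 8.
i stops at index 5 (arr[5]=38 > 29), j stops at index 7 (arr[7]=22 <= 29): swap arr[5] and arr[7], array becomes [29, 26, 26, 19, 27, 22, 11, 38, 34]
i ends at 7, j ends at 6: the pointers have crossed (j < i), so scanning stops.

Swap pivot arr[0] with arr[6] to place pivot at position 6: [11, 26, 26, 19, 27, 22, 29, 38, 34]
Pivot position: 6

After partitioning with pivot 29, the array becomes [11, 26, 26, 19, 27, 22, 29, 38, 34]. The pivot is placed at index 6. All elements to the left of the pivot are <= 29, and all elements to the right are > 29.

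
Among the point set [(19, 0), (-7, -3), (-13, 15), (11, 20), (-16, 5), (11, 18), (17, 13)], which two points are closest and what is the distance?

Computing all pairwise distances among 7 points:

d((19, 0), (-7, -3)) = 26.1725
d((19, 0), (-13, 15)) = 35.3412
d((19, 0), (11, 20)) = 21.5407
d((19, 0), (-16, 5)) = 35.3553
d((19, 0), (11, 18)) = 19.6977
d((19, 0), (17, 13)) = 13.1529
d((-7, -3), (-13, 15)) = 18.9737
d((-7, -3), (11, 20)) = 29.2062
d((-7, -3), (-16, 5)) = 12.0416
d((-7, -3), (11, 18)) = 27.6586
d((-7, -3), (17, 13)) = 28.8444
d((-13, 15), (11, 20)) = 24.5153
d((-13, 15), (-16, 5)) = 10.4403
d((-13, 15), (11, 18)) = 24.1868
d((-13, 15), (17, 13)) = 30.0666
d((11, 20), (-16, 5)) = 30.8869
d((11, 20), (11, 18)) = 2.0 <-- minimum
d((11, 20), (17, 13)) = 9.2195
d((-16, 5), (11, 18)) = 29.9666
d((-16, 5), (17, 13)) = 33.9559
d((11, 18), (17, 13)) = 7.8102

Closest pair: (11, 20) and (11, 18) with distance 2.0

The closest pair is (11, 20) and (11, 18) with Euclidean distance 2.0. For 7 points, brute-force pairwise comparison is shown above. For large n, the divide-and-conquer algorithm (sort by x, recurse on halves, check the dividing strip) achieves O(n log n).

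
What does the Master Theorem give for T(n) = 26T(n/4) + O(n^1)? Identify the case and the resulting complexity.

Master Theorem for T(n) = 26T(n/4) + O(n^1):

a = 26, b = 4, c = 1
log_b(a) = log_4(26) = 2.3502

Case 1: c = 1 < log_4(26) = 2.3502
T(n) = O(n^(log_4 26))

For T(n) = 26T(n/4) + O(n^1): log_4(26) = 2.3502. This is Case 1 of the Master Theorem (c < log_b(a), work dominated by leaves), giving O(n^(log_4 26)).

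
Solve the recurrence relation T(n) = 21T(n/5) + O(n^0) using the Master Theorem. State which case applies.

Master Theorem for T(n) = 21T(n/5) + O(n^0):

a = 21, b = 5, c = 0
log_b(a) = log_5(21) = 1.8917

Case 1: c = 0 < log_5(21) = 1.8917
T(n) = O(n^(log_5 21))

For T(n) = 21T(n/5) + O(n^0): log_5(21) = 1.8917. This is Case 1 of the Master Theorem (c < log_b(a), work dominated by leaves), giving O(n^(log_5 21)).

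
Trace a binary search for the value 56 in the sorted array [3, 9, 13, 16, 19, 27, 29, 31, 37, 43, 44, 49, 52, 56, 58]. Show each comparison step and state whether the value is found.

Binary search for 56 in [3, 9, 13, 16, 19, 27, 29, 31, 37, 43, 44, 49, 52, 56, 58]:

lo=0, hi=14, mid=7, arr[mid]=31 -> 31 < 56, search right half
lo=8, hi=14, mid=11, arr[mid]=49 -> 49 < 56, search right half
lo=12, hi=14, mid=13, arr[mid]=56 -> Found target at index 13!

Binary search finds 56 at index 13 after 3 comparisons. The search repeatedly halves the search space by comparing with the middle element.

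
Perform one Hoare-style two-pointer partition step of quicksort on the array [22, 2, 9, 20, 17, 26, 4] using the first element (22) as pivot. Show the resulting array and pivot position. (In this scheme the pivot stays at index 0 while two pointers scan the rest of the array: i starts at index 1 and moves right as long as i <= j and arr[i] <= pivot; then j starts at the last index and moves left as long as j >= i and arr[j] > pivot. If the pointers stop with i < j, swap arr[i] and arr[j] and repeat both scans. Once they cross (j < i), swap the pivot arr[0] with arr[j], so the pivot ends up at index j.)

Hoare-style two-pointer partition with pivot = 22:

Initial array: [22, 2, 9, 20, 17, 26, 4]

Pointers start at i = 1, j = 6.
i stops at index 5 (arr[5]=26 > 22), j stops at index 6 (arr[6]=4 <= 22): swap arr[5] and arr[6], array becomes [22, 2, 9, 20, 17, 4, 26]
i ends at 6, j ends at 5: the pointers have crossed (j < i), so scanning stops.

Swap pivot arr[0] with arr[5] to place pivot at position 5: [4, 2, 9, 20, 17, 22, 26]
Pivot position: 5

After partitioning with pivot 22, the array becomes [4, 2, 9, 20, 17, 22, 26]. The pivot is placed at index 5. All elements to the left of the pivot are <= 22, and all elements to the right are > 22.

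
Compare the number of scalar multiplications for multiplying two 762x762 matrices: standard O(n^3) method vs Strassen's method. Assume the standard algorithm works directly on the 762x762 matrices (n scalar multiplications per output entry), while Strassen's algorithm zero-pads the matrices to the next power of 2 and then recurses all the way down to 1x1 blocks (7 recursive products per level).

Matrix multiplication for 762x762 matrices:

Strassen's algorithm requires power-of-2 dimensions. Pad 762x762 to 1024x1024 (next power of 2).

Standard algorithm: 762^3 = 442450728 multiplications
Strassen's algorithm: 7^(log2(1024)) = 7^10 = 282475249 multiplications
Savings: 442450728 - 282475249 = 159975479 multiplications

Standard: 442450728 multiplications (762^3). Strassen: 282475249 multiplications (7^10, after padding to 1024x1024). Strassen reduces 8 recursive multiplications to 7 at each level.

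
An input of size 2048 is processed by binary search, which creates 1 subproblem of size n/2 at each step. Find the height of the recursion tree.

For divide and conquer with division factor 2:

Problem sizes at each level:
Level 0: 2048
Level 1: 1024
Level 2: 512
Level 3: 256
Level 4: 128
Level 5: 64
Level 6: 32
Level 7: 16
Level 8: 8
Level 9: 4
Level 10: 2
Level 11: 1

The root is level 0 and the size-1 base case is level 11 (the tree spans levels 0 through 11, i.e. 12 levels counting the root), so the depth is the number of divisions: log_2(2048) = 11

The recursion tree depth is log_2(2048) = 11. At each level, the problem size is divided by 2, so it takes 11 divisions to reduce to a base case of size 1. The algorithm makes 1 recursive call at each level.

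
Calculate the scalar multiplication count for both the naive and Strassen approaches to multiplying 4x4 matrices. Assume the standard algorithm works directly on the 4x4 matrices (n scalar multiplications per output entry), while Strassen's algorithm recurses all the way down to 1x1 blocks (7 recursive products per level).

Matrix multiplication for 4x4 matrices:

Standard algorithm: 4^3 = 64 multiplications
Strassen's algorithm: 7^(log2(4)) = 7^2 = 49 multiplications
Savings: 64 - 49 = 15 multiplications

Standard: 64 multiplications (4^3). Strassen: 49 multiplications (7^2). Strassen reduces 8 recursive multiplications to 7 at each level.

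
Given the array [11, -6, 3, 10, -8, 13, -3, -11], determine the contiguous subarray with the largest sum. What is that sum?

Using Kadane's algorithm on [11, -6, 3, 10, -8, 13, -3, -11]:

Scanning through the array:
Position 1 (value -6): max_ending_here = 5, max_so_far = 11
Position 2 (value 3): max_ending_here = 8, max_so_far = 11
Position 3 (value 10): max_ending_here = 18, max_so_far = 18
Position 4 (value -8): max_ending_here = 10, max_so_far = 18
Position 5 (value 13): max_ending_here = 23, max_so_far = 23
Position 6 (value -3): max_ending_here = 20, max_so_far = 23
Position 7 (value -11): max_ending_here = 9, max_so_far = 23

Maximum subarray: [11, -6, 3, 10, -8, 13]
Maximum sum: 23

The maximum subarray is [11, -6, 3, 10, -8, 13] with sum 23. This subarray runs from index 0 to index 5.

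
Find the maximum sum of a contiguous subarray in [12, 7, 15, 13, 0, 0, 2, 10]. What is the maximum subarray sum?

Using Kadane's algorithm on [12, 7, 15, 13, 0, 0, 2, 10]:

Scanning through the array:
Position 1 (value 7): max_ending_here = 19, max_so_far = 19
Position 2 (value 15): max_ending_here = 34, max_so_far = 34
Position 3 (value 13): max_ending_here = 47, max_so_far = 47
Position 4 (value 0): max_ending_here = 47, max_so_far = 47
Position 5 (value 0): max_ending_here = 47, max_so_far = 47
Position 6 (value 2): max_ending_here = 49, max_so_far = 49
Position 7 (value 10): max_ending_here = 59, max_so_far = 59

Maximum subarray: [12, 7, 15, 13, 0, 0, 2, 10]
Maximum sum: 59

The maximum subarray is [12, 7, 15, 13, 0, 0, 2, 10] with sum 59. This subarray runs from index 0 to index 7.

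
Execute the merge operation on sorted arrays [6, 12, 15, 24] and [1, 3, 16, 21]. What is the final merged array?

Merging process:

Compare 6 vs 1: take 1 from right. Merged: [1]
Compare 6 vs 3: take 3 from right. Merged: [1, 3]
Compare 6 vs 16: take 6 from left. Merged: [1, 3, 6]
Compare 12 vs 16: take 12 from left. Merged: [1, 3, 6, 12]
Compare 15 vs 16: take 15 from left. Merged: [1, 3, 6, 12, 15]
Compare 24 vs 16: take 16 from right. Merged: [1, 3, 6, 12, 15, 16]
Compare 24 vs 21: take 21 from right. Merged: [1, 3, 6, 12, 15, 16, 21]
Append remaining from left: [24]. Merged: [1, 3, 6, 12, 15, 16, 21, 24]

Final merged array: [1, 3, 6, 12, 15, 16, 21, 24]
Total comparisons: 7

The merged array is [1, 3, 6, 12, 15, 16, 21, 24], requiring 7 comparisons. The merge step runs in O(n) time where n is the total number of elements.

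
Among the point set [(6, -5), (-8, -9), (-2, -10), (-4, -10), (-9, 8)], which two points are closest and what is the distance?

Computing all pairwise distances among 5 points:

d((6, -5), (-8, -9)) = 14.5602
d((6, -5), (-2, -10)) = 9.434
d((6, -5), (-4, -10)) = 11.1803
d((6, -5), (-9, 8)) = 19.8494
d((-8, -9), (-2, -10)) = 6.0828
d((-8, -9), (-4, -10)) = 4.1231
d((-8, -9), (-9, 8)) = 17.0294
d((-2, -10), (-4, -10)) = 2.0 <-- minimum
d((-2, -10), (-9, 8)) = 19.3132
d((-4, -10), (-9, 8)) = 18.6815

Closest pair: (-2, -10) and (-4, -10) with distance 2.0

The closest pair is (-2, -10) and (-4, -10) with Euclidean distance 2.0. For 5 points, brute-force pairwise comparison is shown above. For large n, the divide-and-conquer algorithm (sort by x, recurse on halves, check the dividing strip) achieves O(n log n).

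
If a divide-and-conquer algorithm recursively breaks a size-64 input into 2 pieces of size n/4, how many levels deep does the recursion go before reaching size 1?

For divide and conquer with division factor 4:

Problem sizes at each level:
Level 0: 64
Level 1: 16
Level 2: 4
Level 3: 1

The root is level 0 and the size-1 base case is level 3 (the tree spans levels 0 through 3, i.e. 4 levels counting the root), so the depth is the number of divisions: log_4(64) = 3

The recursion tree depth is log_4(64) = 3. At each level, the problem size is divided by 4, so it takes 3 divisions to reduce to a base case of size 1. The algorithm makes 2 recursive calls at each level.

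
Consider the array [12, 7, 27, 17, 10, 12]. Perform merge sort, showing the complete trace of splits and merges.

Merge sort trace:

Split: [12, 7, 27, 17, 10, 12] -> [12, 7, 27] and [17, 10, 12]
  Split: [12, 7, 27] -> [12] and [7, 27]
    Split: [7, 27] -> [7] and [27]
    Merge: [7] + [27] -> [7, 27]
  Merge: [12] + [7, 27] -> [7, 12, 27]
  Split: [17, 10, 12] -> [17] and [10, 12]
    Split: [10, 12] -> [10] and [12]
    Merge: [10] + [12] -> [10, 12]
  Merge: [17] + [10, 12] -> [10, 12, 17]
Merge: [7, 12, 27] + [10, 12, 17] -> [7, 10, 12, 12, 17, 27]

Final sorted array: [7, 10, 12, 12, 17, 27]

The merge sort proceeds by recursively splitting the array and merging sorted halves.
After all merges, the sorted array is [7, 10, 12, 12, 17, 27].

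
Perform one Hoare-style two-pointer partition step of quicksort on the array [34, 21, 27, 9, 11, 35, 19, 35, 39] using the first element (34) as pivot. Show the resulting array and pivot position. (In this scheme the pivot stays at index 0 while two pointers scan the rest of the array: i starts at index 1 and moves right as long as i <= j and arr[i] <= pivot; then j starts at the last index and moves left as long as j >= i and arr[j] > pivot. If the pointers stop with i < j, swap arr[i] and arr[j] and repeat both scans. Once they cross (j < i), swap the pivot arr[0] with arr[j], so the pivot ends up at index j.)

Hoare-style two-pointer partition with pivot = 34:

Initial array: [34, 21, 27, 9, 11, 35, 19, 35, 39]

Pointers start at i = 1, j = 8.
i stops at index 5 (arr[5]=35 > 34), j stops at index 6 (arr[6]=19 <= 34): swap arr[5] and arr[6], array becomes [34, 21, 27, 9, 11, 19, 35, 35, 39]
i ends at 6, j ends at 5: the pointers have crossed (j < i), so scanning stops.

Swap pivot arr[0] with arr[5] to place pivot at position 5: [19, 21, 27, 9, 11, 34, 35, 35, 39]
Pivot position: 5

After partitioning with pivot 34, the array becomes [19, 21, 27, 9, 11, 34, 35, 35, 39]. The pivot is placed at index 5. All elements to the left of the pivot are <= 34, and all elements to the right are > 34.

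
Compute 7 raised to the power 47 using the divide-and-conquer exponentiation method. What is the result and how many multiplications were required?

Computing 7^47 by squaring (build up from 7^1; each line after the first costs one multiplication):

7^1 = 7
7^2 = (7^1)^2 = 7^2 = 49
7^4 = (7^2)^2 = 49^2 = 2401
7^5 = 7 * 7^4 = 7 * 2401 = 16807
7^10 = (7^5)^2 = 16807^2 = 282475249
7^11 = 7 * 7^10 = 7 * 282475249 = 1977326743
7^22 = (7^11)^2 = 1977326743^2 = 3909821048582988049
7^23 = 7 * 7^22 = 7 * 3909821048582988049 = 27368747340080916343
7^46 = (7^23)^2 = 27368747340080916343^2 = 749048330965186233494494102694564493649
7^47 = 7 * 7^46 = 7 * 749048330965186233494494102694564493649 = 5243338316756303634461458718861951455543

Result: 5243338316756303634461458718861951455543
Multiplications needed: 9 (9 lines after 7^1)

7^47 = 5243338316756303634461458718861951455543. Using exponentiation by squaring, this requires 9 multiplications. The key idea: if the exponent is even, square the half-power; if odd, multiply by the base once.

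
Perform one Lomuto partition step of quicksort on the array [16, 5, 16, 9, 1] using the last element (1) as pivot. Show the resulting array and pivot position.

Lomuto partition with pivot = 1:

Initial array: [16, 5, 16, 9, 1]

arr[0]=16 > 1: no swap
arr[1]=5 > 1: no swap
arr[2]=16 > 1: no swap
arr[3]=9 > 1: no swap

Place pivot at position 0: [1, 5, 16, 9, 16]
Pivot position: 0

After partitioning with pivot 1, the array becomes [1, 5, 16, 9, 16]. The pivot is placed at index 0. All elements to the left of the pivot are <= 1, and all elements to the right are > 1.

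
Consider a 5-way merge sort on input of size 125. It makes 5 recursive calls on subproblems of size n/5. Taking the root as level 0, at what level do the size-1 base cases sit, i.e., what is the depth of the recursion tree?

For divide and conquer with division factor 5:

Problem sizes at each level:
Level 0: 125
Level 1: 25
Level 2: 5
Level 3: 1

The root is level 0 and the size-1 base case is level 3 (the tree spans levels 0 through 3, i.e. 4 levels counting the root), so the depth is the number of divisions: log_5(125) = 3

The recursion tree depth is log_5(125) = 3. At each level, the problem size is divided by 5, so it takes 3 divisions to reduce to a base case of size 1. The algorithm makes 5 recursive calls at each level.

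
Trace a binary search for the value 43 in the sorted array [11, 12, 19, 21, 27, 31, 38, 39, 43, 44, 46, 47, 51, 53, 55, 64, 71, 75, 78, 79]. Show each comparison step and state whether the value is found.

Binary search for 43 in [11, 12, 19, 21, 27, 31, 38, 39, 43, 44, 46, 47, 51, 53, 55, 64, 71, 75, 78, 79]:

lo=0, hi=19, mid=9, arr[mid]=44 -> 44 > 43, search left half
lo=0, hi=8, mid=4, arr[mid]=27 -> 27 < 43, search right half
lo=5, hi=8, mid=6, arr[mid]=38 -> 38 < 43, search right half
lo=7, hi=8, mid=7, arr[mid]=39 -> 39 < 43, search right half
lo=8, hi=8, mid=8, arr[mid]=43 -> Found target at index 8!

Binary search finds 43 at index 8 after 5 comparisons. The search repeatedly halves the search space by comparing with the middle element.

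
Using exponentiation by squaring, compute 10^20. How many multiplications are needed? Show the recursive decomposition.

Computing 10^20 by squaring (build up from 10^1; each line after the first costs one multiplication):

10^1 = 10
10^2 = (10^1)^2 = 10^2 = 100
10^4 = (10^2)^2 = 100^2 = 10000
10^5 = 10 * 10^4 = 10 * 10000 = 100000
10^10 = (10^5)^2 = 100000^2 = 10000000000
10^20 = (10^10)^2 = 10000000000^2 = 100000000000000000000

Result: 100000000000000000000
Multiplications needed: 5 (5 lines after 10^1)

10^20 = 100000000000000000000. Using exponentiation by squaring, this requires 5 multiplications. The key idea: if the exponent is even, square the half-power; if odd, multiply by the base once.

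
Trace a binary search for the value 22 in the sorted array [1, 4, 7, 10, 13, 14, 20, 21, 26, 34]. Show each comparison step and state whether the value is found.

Binary search for 22 in [1, 4, 7, 10, 13, 14, 20, 21, 26, 34]:

lo=0, hi=9, mid=4, arr[mid]=13 -> 13 < 22, search right half
lo=5, hi=9, mid=7, arr[mid]=21 -> 21 < 22, search right half
lo=8, hi=9, mid=8, arr[mid]=26 -> 26 > 22, search left half
lo=8 > hi=7, target 22 not found

Binary search determines that 22 is not in the array after 3 comparisons. The search space was exhausted without finding the target.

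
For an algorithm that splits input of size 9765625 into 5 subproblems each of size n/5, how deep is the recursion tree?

For divide and conquer with division factor 5:

Problem sizes at each level:
Level 0: 9765625
Level 1: 1953125
Level 2: 390625
Level 3: 78125
Level 4: 15625
Level 5: 3125
Level 6: 625
Level 7: 125
Level 8: 25
Level 9: 5
Level 10: 1

The root is level 0 and the size-1 base case is level 10 (the tree spans levels 0 through 10, i.e. 11 levels counting the root), so the depth is the number of divisions: log_5(9765625) = 10

The recursion tree depth is log_5(9765625) = 10. At each level, the problem size is divided by 5, so it takes 10 divisions to reduce to a base case of size 1. The algorithm makes 5 recursive calls at each level.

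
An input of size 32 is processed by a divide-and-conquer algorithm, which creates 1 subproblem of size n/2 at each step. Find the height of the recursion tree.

For divide and conquer with division factor 2:

Problem sizes at each level:
Level 0: 32
Level 1: 16
Level 2: 8
Level 3: 4
Level 4: 2
Level 5: 1

The root is level 0 and the size-1 base case is level 5 (the tree spans levels 0 through 5, i.e. 6 levels counting the root), so the depth is the number of divisions: log_2(32) = 5

The recursion tree depth is log_2(32) = 5. At each level, the problem size is divided by 2, so it takes 5 divisions to reduce to a base case of size 1. The algorithm makes 1 recursive call at each level.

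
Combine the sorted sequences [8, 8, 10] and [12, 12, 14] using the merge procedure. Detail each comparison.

Merging process:

Compare 8 vs 12: take 8 from left. Merged: [8]
Compare 8 vs 12: take 8 from left. Merged: [8, 8]
Compare 10 vs 12: take 10 from left. Merged: [8, 8, 10]
Append remaining from right: [12, 12, 14]. Merged: [8, 8, 10, 12, 12, 14]

Final merged array: [8, 8, 10, 12, 12, 14]
Total comparisons: 3

The merged array is [8, 8, 10, 12, 12, 14], requiring 3 comparisons. The merge step runs in O(n) time where n is the total number of elements.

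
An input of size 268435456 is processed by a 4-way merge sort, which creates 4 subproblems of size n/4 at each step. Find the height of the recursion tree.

For divide and conquer with division factor 4:

Problem sizes at each level:
Level 0: 268435456
Level 1: 67108864
Level 2: 16777216
Level 3: 4194304
Level 4: 1048576
Level 5: 262144
Level 6: 65536
Level 7: 16384
Level 8: 4096
Level 9: 1024
Level 10: 256
Level 11: 64
Level 12: 16
Level 13: 4
Level 14: 1

The root is level 0 and the size-1 base case is level 14 (the tree spans levels 0 through 14, i.e. 15 levels counting the root), so the depth is the number of divisions: log_4(268435456) = 14

The recursion tree depth is log_4(268435456) = 14. At each level, the problem size is divided by 4, so it takes 14 divisions to reduce to a base case of size 1. The algorithm makes 4 recursive calls at each level.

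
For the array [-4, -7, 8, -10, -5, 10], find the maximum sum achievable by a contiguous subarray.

Using Kadane's algorithm on [-4, -7, 8, -10, -5, 10]:

Scanning through the array:
Position 1 (value -7): max_ending_here = -7, max_so_far = -4
Position 2 (value 8): max_ending_here = 8, max_so_far = 8
Position 3 (value -10): max_ending_here = -2, max_so_far = 8
Position 4 (value -5): max_ending_here = -5, max_so_far = 8
Position 5 (value 10): max_ending_here = 10, max_so_far = 10

Maximum subarray: [10]
Maximum sum: 10

The maximum subarray is [10] with sum 10. This subarray runs from index 5 to index 5.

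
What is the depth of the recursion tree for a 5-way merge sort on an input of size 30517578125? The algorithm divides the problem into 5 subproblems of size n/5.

For divide and conquer with division factor 5:

Problem sizes at each level:
Level 0: 30517578125
Level 1: 6103515625
Level 2: 1220703125
Level 3: 244140625
Level 4: 48828125
Level 5: 9765625
Level 6: 1953125
Level 7: 390625
Level 8: 78125
Level 9: 15625
Level 10: 3125
Level 11: 625
Level 12: 125
Level 13: 25
Level 14: 5
Level 15: 1

The root is level 0 and the size-1 base case is level 15 (the tree spans levels 0 through 15, i.e. 16 levels counting the root), so the depth is the number of divisions: log_5(30517578125) = 15

The recursion tree depth is log_5(30517578125) = 15. At each level, the problem size is divided by 5, so it takes 15 divisions to reduce to a base case of size 1. The algorithm makes 5 recursive calls at each level.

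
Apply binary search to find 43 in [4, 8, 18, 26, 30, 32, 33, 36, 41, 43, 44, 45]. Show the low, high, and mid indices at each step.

Binary search for 43 in [4, 8, 18, 26, 30, 32, 33, 36, 41, 43, 44, 45]:

lo=0, hi=11, mid=5, arr[mid]=32 -> 32 < 43, search right half
lo=6, hi=11, mid=8, arr[mid]=41 -> 41 < 43, search right half
lo=9, hi=11, mid=10, arr[mid]=44 -> 44 > 43, search left half
lo=9, hi=9, mid=9, arr[mid]=43 -> Found target at index 9!

Binary search finds 43 at index 9 after 4 comparisons. The search repeatedly halves the search space by comparing with the middle element.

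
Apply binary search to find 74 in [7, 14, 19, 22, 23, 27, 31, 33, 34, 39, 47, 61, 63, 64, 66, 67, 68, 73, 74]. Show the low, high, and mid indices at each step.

Binary search for 74 in [7, 14, 19, 22, 23, 27, 31, 33, 34, 39, 47, 61, 63, 64, 66, 67, 68, 73, 74]:

lo=0, hi=18, mid=9, arr[mid]=39 -> 39 < 74, search right half
lo=10, hi=18, mid=14, arr[mid]=66 -> 66 < 74, search right half
lo=15, hi=18, mid=16, arr[mid]=68 -> 68 < 74, search right half
lo=17, hi=18, mid=17, arr[mid]=73 -> 73 < 74, search right half
lo=18, hi=18, mid=18, arr[mid]=74 -> Found target at index 18!

Binary search finds 74 at index 18 after 5 comparisons. The search repeatedly halves the search space by comparing with the middle element.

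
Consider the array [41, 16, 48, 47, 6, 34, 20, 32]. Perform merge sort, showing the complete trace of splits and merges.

Merge sort trace:

Split: [41, 16, 48, 47, 6, 34, 20, 32] -> [41, 16, 48, 47] and [6, 34, 20, 32]
  Split: [41, 16, 48, 47] -> [41, 16] and [48, 47]
    Split: [41, 16] -> [41] and [16]
    Merge: [41] + [16] -> [16, 41]
    Split: [48, 47] -> [48] and [47]
    Merge: [48] + [47] -> [47, 48]
  Merge: [16, 41] + [47, 48] -> [16, 41, 47, 48]
  Split: [6, 34, 20, 32] -> [6, 34] and [20, 32]
    Split: [6, 34] -> [6] and [34]
    Merge: [6] + [34] -> [6, 34]
    Split: [20, 32] -> [20] and [32]
    Merge: [20] + [32] -> [20, 32]
  Merge: [6, 34] + [20, 32] -> [6, 20, 32, 34]
Merge: [16, 41, 47, 48] + [6, 20, 32, 34] -> [6, 16, 20, 32, 34, 41, 47, 48]

Final sorted array: [6, 16, 20, 32, 34, 41, 47, 48]

The merge sort proceeds by recursively splitting the array and merging sorted halves.
After all merges, the sorted array is [6, 16, 20, 32, 34, 41, 47, 48].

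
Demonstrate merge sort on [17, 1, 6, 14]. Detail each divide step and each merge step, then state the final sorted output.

Merge sort trace:

Split: [17, 1, 6, 14] -> [17, 1] and [6, 14]
  Split: [17, 1] -> [17] and [1]
  Merge: [17] + [1] -> [1, 17]
  Split: [6, 14] -> [6] and [14]
  Merge: [6] + [14] -> [6, 14]
Merge: [1, 17] + [6, 14] -> [1, 6, 14, 17]

Final sorted array: [1, 6, 14, 17]

The merge sort proceeds by recursively splitting the array and merging sorted halves.
After all merges, the sorted array is [1, 6, 14, 17].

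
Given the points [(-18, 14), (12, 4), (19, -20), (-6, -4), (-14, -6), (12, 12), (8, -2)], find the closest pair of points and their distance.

Computing all pairwise distances among 7 points:

d((-18, 14), (12, 4)) = 31.6228
d((-18, 14), (19, -20)) = 50.2494
d((-18, 14), (-6, -4)) = 21.6333
d((-18, 14), (-14, -6)) = 20.3961
d((-18, 14), (12, 12)) = 30.0666
d((-18, 14), (8, -2)) = 30.5287
d((12, 4), (19, -20)) = 25.0
d((12, 4), (-6, -4)) = 19.6977
d((12, 4), (-14, -6)) = 27.8568
d((12, 4), (12, 12)) = 8.0
d((12, 4), (8, -2)) = 7.2111 <-- minimum
d((19, -20), (-6, -4)) = 29.6816
d((19, -20), (-14, -6)) = 35.8469
d((19, -20), (12, 12)) = 32.7567
d((19, -20), (8, -2)) = 21.095
d((-6, -4), (-14, -6)) = 8.2462
d((-6, -4), (12, 12)) = 24.0832
d((-6, -4), (8, -2)) = 14.1421
d((-14, -6), (12, 12)) = 31.6228
d((-14, -6), (8, -2)) = 22.3607
d((12, 12), (8, -2)) = 14.5602

Closest pair: (12, 4) and (8, -2) with distance 7.2111

The closest pair is (12, 4) and (8, -2) with Euclidean distance 7.2111. For 7 points, brute-force pairwise comparison is shown above. For large n, the divide-and-conquer algorithm (sort by x, recurse on halves, check the dividing strip) achieves O(n log n).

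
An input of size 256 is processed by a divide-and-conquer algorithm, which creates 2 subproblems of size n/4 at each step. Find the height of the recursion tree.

For divide and conquer with division factor 4:

Problem sizes at each level:
Level 0: 256
Level 1: 64
Level 2: 16
Level 3: 4
Level 4: 1

The root is level 0 and the size-1 base case is level 4 (the tree spans levels 0 through 4, i.e. 5 levels counting the root), so the depth is the number of divisions: log_4(256) = 4

The recursion tree depth is log_4(256) = 4. At each level, the problem size is divided by 4, so it takes 4 divisions to reduce to a base case of size 1. The algorithm makes 2 recursive calls at each level.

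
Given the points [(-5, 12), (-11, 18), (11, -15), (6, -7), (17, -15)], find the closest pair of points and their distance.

Computing all pairwise distances among 5 points:

d((-5, 12), (-11, 18)) = 8.4853
d((-5, 12), (11, -15)) = 31.3847
d((-5, 12), (6, -7)) = 21.9545
d((-5, 12), (17, -15)) = 34.8281
d((-11, 18), (11, -15)) = 39.6611
d((-11, 18), (6, -7)) = 30.2324
d((-11, 18), (17, -15)) = 43.2782
d((11, -15), (6, -7)) = 9.434
d((11, -15), (17, -15)) = 6.0 <-- minimum
d((6, -7), (17, -15)) = 13.6015

Closest pair: (11, -15) and (17, -15) with distance 6.0

The closest pair is (11, -15) and (17, -15) with Euclidean distance 6.0. For 5 points, brute-force pairwise comparison is shown above. For large n, the divide-and-conquer algorithm (sort by x, recurse on halves, check the dividing strip) achieves O(n log n).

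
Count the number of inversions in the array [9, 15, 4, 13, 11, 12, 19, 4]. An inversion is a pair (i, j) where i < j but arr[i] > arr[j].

Finding inversions in [9, 15, 4, 13, 11, 12, 19, 4]:

(0, 2): arr[0]=9 > arr[2]=4
(0, 7): arr[0]=9 > arr[7]=4
(1, 2): arr[1]=15 > arr[2]=4
(1, 3): arr[1]=15 > arr[3]=13
(1, 4): arr[1]=15 > arr[4]=11
(1, 5): arr[1]=15 > arr[5]=12
(1, 7): arr[1]=15 > arr[7]=4
(3, 4): arr[3]=13 > arr[4]=11
(3, 5): arr[3]=13 > arr[5]=12
(3, 7): arr[3]=13 > arr[7]=4
(4, 7): arr[4]=11 > arr[7]=4
(5, 7): arr[5]=12 > arr[7]=4
(6, 7): arr[6]=19 > arr[7]=4

Total inversions: 13

The array has 13 inversion(s): (0,2), (0,7), (1,2), (1,3), (1,4), (1,5), (1,7), (3,4), (3,5), (3,7), (4,7), (5,7), (6,7). Each pair (i,j) satisfies i < j and arr[i] > arr[j].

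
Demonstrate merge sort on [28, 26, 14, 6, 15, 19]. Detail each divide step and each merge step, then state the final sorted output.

Merge sort trace:

Split: [28, 26, 14, 6, 15, 19] -> [28, 26, 14] and [6, 15, 19]
  Split: [28, 26, 14] -> [28] and [26, 14]
    Split: [26, 14] -> [26] and [14]
    Merge: [26] + [14] -> [14, 26]
  Merge: [28] + [14, 26] -> [14, 26, 28]
  Split: [6, 15, 19] -> [6] and [15, 19]
    Split: [15, 19] -> [15] and [19]
    Merge: [15] + [19] -> [15, 19]
  Merge: [6] + [15, 19] -> [6, 15, 19]
Merge: [14, 26, 28] + [6, 15, 19] -> [6, 14, 15, 19, 26, 28]

Final sorted array: [6, 14, 15, 19, 26, 28]

The merge sort proceeds by recursively splitting the array and merging sorted halves.
After all merges, the sorted array is [6, 14, 15, 19, 26, 28].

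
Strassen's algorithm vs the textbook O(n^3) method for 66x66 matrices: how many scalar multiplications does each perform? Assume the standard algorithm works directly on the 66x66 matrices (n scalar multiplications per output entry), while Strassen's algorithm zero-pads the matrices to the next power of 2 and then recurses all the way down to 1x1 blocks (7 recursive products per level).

Matrix multiplication for 66x66 matrices:

Strassen's algorithm requires power-of-2 dimensions. Pad 66x66 to 128x128 (next power of 2).

Standard algorithm: 66^3 = 287496 multiplications
Strassen's algorithm: 7^(log2(128)) = 7^7 = 823543 multiplications
Difference: 287496 - 823543 = -536047 (Strassen uses MORE here due to padding overhead — for small or just-over-power-of-2 n, padding can outweigh the per-level savings)

Standard: 287496 multiplications (66^3). Strassen: 823543 multiplications (7^7, after padding to 128x128). Strassen reduces 8 recursive multiplications to 7 at each level.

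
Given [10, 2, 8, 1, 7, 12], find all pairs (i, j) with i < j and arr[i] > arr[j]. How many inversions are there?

Finding inversions in [10, 2, 8, 1, 7, 12]:

(0, 1): arr[0]=10 > arr[1]=2
(0, 2): arr[0]=10 > arr[2]=8
(0, 3): arr[0]=10 > arr[3]=1
(0, 4): arr[0]=10 > arr[4]=7
(1, 3): arr[1]=2 > arr[3]=1
(2, 3): arr[2]=8 > arr[3]=1
(2, 4): arr[2]=8 > arr[4]=7

Total inversions: 7

The array has 7 inversion(s): (0,1), (0,2), (0,3), (0,4), (1,3), (2,3), (2,4). Each pair (i,j) satisfies i < j and arr[i] > arr[j].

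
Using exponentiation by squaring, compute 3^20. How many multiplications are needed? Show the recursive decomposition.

Computing 3^20 by squaring (build up from 3^1; each line after the first costs one multiplication):

3^1 = 3
3^2 = (3^1)^2 = 3^2 = 9
3^4 = (3^2)^2 = 9^2 = 81
3^5 = 3 * 3^4 = 3 * 81 = 243
3^10 = (3^5)^2 = 243^2 = 59049
3^20 = (3^10)^2 = 59049^2 = 3486784401

Result: 3486784401
Multiplications needed: 5 (5 lines after 3^1)

3^20 = 3486784401. Using exponentiation by squaring, this requires 5 multiplications. The key idea: if the exponent is even, square the half-power; if odd, multiply by the base once.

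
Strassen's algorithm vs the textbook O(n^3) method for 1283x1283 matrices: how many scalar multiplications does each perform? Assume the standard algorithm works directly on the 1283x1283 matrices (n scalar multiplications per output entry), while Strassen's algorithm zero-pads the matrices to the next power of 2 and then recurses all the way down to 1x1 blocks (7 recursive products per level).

Matrix multiplication for 1283x1283 matrices:

Strassen's algorithm requires power-of-2 dimensions. Pad 1283x1283 to 2048x2048 (next power of 2).

Standard algorithm: 1283^3 = 2111932187 multiplications
Strassen's algorithm: 7^(log2(2048)) = 7^11 = 1977326743 multiplications
Savings: 2111932187 - 1977326743 = 134605444 multiplications

Standard: 2111932187 multiplications (1283^3). Strassen: 1977326743 multiplications (7^11, after padding to 2048x2048). Strassen reduces 8 recursive multiplications to 7 at each level.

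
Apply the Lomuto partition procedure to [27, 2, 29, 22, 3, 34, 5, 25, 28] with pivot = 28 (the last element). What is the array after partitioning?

Lomuto partition with pivot = 28:

Initial array: [27, 2, 29, 22, 3, 34, 5, 25, 28]

arr[0]=27 <= 28: swap with position 0, array becomes [27, 2, 29, 22, 3, 34, 5, 25, 28]
arr[1]=2 <= 28: swap with position 1, array becomes [27, 2, 29, 22, 3, 34, 5, 25, 28]
arr[2]=29 > 28: no swap
arr[3]=22 <= 28: swap with position 2, array becomes [27, 2, 22, 29, 3, 34, 5, 25, 28]
arr[4]=3 <= 28: swap with position 3, array becomes [27, 2, 22, 3, 29, 34, 5, 25, 28]
arr[5]=34 > 28: no swap
arr[6]=5 <= 28: swap with position 4, array becomes [27, 2, 22, 3, 5, 34, 29, 25, 28]
arr[7]=25 <= 28: swap with position 5, array becomes [27, 2, 22, 3, 5, 25, 29, 34, 28]

Place pivot at position 6: [27, 2, 22, 3, 5, 25, 28, 34, 29]
Pivot position: 6

After partitioning with pivot 28, the array becomes [27, 2, 22, 3, 5, 25, 28, 34, 29]. The pivot is placed at index 6. All elements to the left of the pivot are <= 28, and all elements to the right are > 28.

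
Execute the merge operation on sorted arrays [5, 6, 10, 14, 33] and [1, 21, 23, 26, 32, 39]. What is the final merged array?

Merging process:

Compare 5 vs 1: take 1 from right. Merged: [1]
Compare 5 vs 21: take 5 from left. Merged: [1, 5]
Compare 6 vs 21: take 6 from left. Merged: [1, 5, 6]
Compare 10 vs 21: take 10 from left. Merged: [1, 5, 6, 10]
Compare 14 vs 21: take 14 from left. Merged: [1, 5, 6, 10, 14]
Compare 33 vs 21: take 21 from right. Merged: [1, 5, 6, 10, 14, 21]
Compare 33 vs 23: take 23 from right. Merged: [1, 5, 6, 10, 14, 21, 23]
Compare 33 vs 26: take 26 from right. Merged: [1, 5, 6, 10, 14, 21, 23, 26]
Compare 33 vs 32: take 32 from right. Merged: [1, 5, 6, 10, 14, 21, 23, 26, 32]
Compare 33 vs 39: take 33 from left. Merged: [1, 5, 6, 10, 14, 21, 23, 26, 32, 33]
Append remaining from right: [39]. Merged: [1, 5, 6, 10, 14, 21, 23, 26, 32, 33, 39]

Final merged array: [1, 5, 6, 10, 14, 21, 23, 26, 32, 33, 39]
Total comparisons: 10

The merged array is [1, 5, 6, 10, 14, 21, 23, 26, 32, 33, 39], requiring 10 comparisons. The merge step runs in O(n) time where n is the total number of elements.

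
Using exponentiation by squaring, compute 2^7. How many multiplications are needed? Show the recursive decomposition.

Computing 2^7 by squaring (build up from 2^1; each line after the first costs one multiplication):

2^1 = 2
2^2 = (2^1)^2 = 2^2 = 4
2^3 = 2 * 2^2 = 2 * 4 = 8
2^6 = (2^3)^2 = 8^2 = 64
2^7 = 2 * 2^6 = 2 * 64 = 128

Result: 128
Multiplications needed: 4 (4 lines after 2^1)

2^7 = 128. Using exponentiation by squaring, this requires 4 multiplications. The key idea: if the exponent is even, square the half-power; if odd, multiply by the base once.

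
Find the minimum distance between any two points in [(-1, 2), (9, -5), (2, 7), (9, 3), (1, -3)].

Computing all pairwise distances among 5 points:

d((-1, 2), (9, -5)) = 12.2066
d((-1, 2), (2, 7)) = 5.831
d((-1, 2), (9, 3)) = 10.0499
d((-1, 2), (1, -3)) = 5.3852 <-- minimum
d((9, -5), (2, 7)) = 13.8924
d((9, -5), (9, 3)) = 8.0
d((9, -5), (1, -3)) = 8.2462
d((2, 7), (9, 3)) = 8.0623
d((2, 7), (1, -3)) = 10.0499
d((9, 3), (1, -3)) = 10.0

Closest pair: (-1, 2) and (1, -3) with distance 5.3852

The closest pair is (-1, 2) and (1, -3) with Euclidean distance 5.3852. For 5 points, brute-force pairwise comparison is shown above. For large n, the divide-and-conquer algorithm (sort by x, recurse on halves, check the dividing strip) achieves O(n log n).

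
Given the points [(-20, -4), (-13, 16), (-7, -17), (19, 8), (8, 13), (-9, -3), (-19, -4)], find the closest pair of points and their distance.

Computing all pairwise distances among 7 points:

d((-20, -4), (-13, 16)) = 21.1896
d((-20, -4), (-7, -17)) = 18.3848
d((-20, -4), (19, 8)) = 40.8044
d((-20, -4), (8, 13)) = 32.7567
d((-20, -4), (-9, -3)) = 11.0454
d((-20, -4), (-19, -4)) = 1.0 <-- minimum
d((-13, 16), (-7, -17)) = 33.541
d((-13, 16), (19, 8)) = 32.9848
d((-13, 16), (8, 13)) = 21.2132
d((-13, 16), (-9, -3)) = 19.4165
d((-13, 16), (-19, -4)) = 20.8806
d((-7, -17), (19, 8)) = 36.0694
d((-7, -17), (8, 13)) = 33.541
d((-7, -17), (-9, -3)) = 14.1421
d((-7, -17), (-19, -4)) = 17.6918
d((19, 8), (8, 13)) = 12.083
d((19, 8), (-9, -3)) = 30.0832
d((19, 8), (-19, -4)) = 39.8497
d((8, 13), (-9, -3)) = 23.3452
d((8, 13), (-19, -4)) = 31.9061
d((-9, -3), (-19, -4)) = 10.0499

Closest pair: (-20, -4) and (-19, -4) with distance 1.0

The closest pair is (-20, -4) and (-19, -4) with Euclidean distance 1.0. For 7 points, brute-force pairwise comparison is shown above. For large n, the divide-and-conquer algorithm (sort by x, recurse on halves, check the dividing strip) achieves O(n log n).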